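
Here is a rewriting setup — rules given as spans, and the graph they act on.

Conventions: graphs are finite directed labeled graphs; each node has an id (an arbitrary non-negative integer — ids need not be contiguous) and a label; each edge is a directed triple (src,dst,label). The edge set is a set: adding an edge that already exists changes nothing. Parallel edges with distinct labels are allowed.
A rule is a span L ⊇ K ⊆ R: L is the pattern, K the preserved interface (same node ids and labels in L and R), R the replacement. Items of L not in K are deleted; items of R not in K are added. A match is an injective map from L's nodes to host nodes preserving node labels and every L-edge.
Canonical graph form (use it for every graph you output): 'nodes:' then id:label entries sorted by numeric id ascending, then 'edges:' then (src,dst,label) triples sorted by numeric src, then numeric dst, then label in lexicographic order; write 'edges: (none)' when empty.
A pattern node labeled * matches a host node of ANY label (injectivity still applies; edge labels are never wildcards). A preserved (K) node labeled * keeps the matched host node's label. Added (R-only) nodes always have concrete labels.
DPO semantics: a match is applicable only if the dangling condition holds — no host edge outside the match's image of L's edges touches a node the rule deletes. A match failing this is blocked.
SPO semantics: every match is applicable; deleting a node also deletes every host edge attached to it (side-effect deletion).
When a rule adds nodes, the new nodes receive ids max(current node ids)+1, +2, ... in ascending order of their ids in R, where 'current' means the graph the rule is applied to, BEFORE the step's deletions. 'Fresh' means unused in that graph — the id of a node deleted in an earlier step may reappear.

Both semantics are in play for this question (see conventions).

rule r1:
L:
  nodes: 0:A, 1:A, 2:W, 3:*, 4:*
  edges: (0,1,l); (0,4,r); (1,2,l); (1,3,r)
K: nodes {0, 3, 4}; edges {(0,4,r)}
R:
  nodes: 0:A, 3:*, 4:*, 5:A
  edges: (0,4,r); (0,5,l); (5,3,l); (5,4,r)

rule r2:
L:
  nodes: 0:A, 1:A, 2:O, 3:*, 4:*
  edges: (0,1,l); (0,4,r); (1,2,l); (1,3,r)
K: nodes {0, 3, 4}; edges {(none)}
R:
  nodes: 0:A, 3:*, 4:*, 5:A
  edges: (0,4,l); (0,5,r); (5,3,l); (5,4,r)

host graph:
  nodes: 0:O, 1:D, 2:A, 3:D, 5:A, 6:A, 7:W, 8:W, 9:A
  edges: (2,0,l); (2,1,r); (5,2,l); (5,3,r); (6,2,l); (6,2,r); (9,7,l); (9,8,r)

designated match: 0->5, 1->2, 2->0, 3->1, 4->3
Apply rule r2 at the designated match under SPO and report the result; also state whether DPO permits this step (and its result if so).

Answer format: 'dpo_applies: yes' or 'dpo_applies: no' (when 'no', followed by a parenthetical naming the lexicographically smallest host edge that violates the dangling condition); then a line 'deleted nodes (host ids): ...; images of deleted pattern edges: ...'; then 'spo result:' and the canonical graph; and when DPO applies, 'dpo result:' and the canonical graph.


dpo_applies: no
(the rule deletes node 2, which keeps host edge (6,2,l) outside the match image — the dangling condition fails, DPO blocks; SPO proceeds and side-deletes such edges)
deleted nodes (host ids): 0, 2; images of deleted pattern edges: (2,0,l); (2,1,r); (5,2,l); (5,3,r)
spo result:
nodes: 1:D, 3:D, 5:A, 6:A, 7:W, 8:W, 9:A, 10:A
edges: (5,3,l); (5,10,r); (9,7,l); (9,8,r); (10,1,l); (10,3,r)


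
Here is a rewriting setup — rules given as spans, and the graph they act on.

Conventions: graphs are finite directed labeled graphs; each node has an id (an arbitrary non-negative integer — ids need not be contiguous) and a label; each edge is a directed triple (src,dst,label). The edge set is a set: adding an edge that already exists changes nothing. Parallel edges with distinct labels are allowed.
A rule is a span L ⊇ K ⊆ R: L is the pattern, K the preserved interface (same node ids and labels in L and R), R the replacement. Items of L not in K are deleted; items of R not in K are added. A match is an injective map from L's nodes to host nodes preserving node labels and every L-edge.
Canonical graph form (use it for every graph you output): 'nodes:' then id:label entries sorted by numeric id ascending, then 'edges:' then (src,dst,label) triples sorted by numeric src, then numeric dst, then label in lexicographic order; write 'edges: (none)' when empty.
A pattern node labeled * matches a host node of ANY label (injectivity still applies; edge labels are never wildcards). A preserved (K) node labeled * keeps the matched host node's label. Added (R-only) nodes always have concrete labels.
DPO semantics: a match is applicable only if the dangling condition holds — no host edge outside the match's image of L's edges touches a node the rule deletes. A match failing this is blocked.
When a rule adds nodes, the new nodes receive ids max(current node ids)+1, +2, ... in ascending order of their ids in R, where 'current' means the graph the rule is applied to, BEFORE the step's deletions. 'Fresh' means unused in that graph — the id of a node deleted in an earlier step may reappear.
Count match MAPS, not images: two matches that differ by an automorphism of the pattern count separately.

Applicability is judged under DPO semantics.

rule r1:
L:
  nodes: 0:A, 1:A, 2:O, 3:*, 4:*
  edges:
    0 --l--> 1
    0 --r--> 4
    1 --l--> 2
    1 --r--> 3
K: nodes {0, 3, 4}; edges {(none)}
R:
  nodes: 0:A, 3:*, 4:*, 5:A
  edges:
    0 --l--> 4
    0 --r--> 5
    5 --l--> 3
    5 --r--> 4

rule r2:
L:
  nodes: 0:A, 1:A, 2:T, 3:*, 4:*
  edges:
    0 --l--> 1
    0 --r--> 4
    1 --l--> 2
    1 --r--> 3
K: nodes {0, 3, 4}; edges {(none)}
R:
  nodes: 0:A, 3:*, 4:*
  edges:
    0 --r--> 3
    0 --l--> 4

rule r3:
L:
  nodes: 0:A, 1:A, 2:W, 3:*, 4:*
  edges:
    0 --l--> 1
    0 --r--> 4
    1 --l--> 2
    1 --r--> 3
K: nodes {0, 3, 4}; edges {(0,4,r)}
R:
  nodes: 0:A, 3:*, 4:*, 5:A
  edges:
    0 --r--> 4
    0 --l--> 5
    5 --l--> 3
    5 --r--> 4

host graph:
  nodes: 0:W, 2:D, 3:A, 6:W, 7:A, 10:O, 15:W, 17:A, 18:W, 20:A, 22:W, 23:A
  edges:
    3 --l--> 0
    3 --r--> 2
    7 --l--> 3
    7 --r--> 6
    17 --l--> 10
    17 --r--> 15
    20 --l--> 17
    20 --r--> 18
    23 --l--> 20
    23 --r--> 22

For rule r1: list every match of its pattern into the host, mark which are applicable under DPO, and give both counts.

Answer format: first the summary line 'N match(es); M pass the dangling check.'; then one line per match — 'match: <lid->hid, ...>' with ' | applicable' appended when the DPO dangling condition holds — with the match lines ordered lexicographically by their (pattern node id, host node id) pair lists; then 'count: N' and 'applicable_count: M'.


1 match(es); 1 pass the dangling check.
match: 0->20, 1->17, 2->10, 3->15, 4->18 | applicable
count: 1
applicable_count: 1


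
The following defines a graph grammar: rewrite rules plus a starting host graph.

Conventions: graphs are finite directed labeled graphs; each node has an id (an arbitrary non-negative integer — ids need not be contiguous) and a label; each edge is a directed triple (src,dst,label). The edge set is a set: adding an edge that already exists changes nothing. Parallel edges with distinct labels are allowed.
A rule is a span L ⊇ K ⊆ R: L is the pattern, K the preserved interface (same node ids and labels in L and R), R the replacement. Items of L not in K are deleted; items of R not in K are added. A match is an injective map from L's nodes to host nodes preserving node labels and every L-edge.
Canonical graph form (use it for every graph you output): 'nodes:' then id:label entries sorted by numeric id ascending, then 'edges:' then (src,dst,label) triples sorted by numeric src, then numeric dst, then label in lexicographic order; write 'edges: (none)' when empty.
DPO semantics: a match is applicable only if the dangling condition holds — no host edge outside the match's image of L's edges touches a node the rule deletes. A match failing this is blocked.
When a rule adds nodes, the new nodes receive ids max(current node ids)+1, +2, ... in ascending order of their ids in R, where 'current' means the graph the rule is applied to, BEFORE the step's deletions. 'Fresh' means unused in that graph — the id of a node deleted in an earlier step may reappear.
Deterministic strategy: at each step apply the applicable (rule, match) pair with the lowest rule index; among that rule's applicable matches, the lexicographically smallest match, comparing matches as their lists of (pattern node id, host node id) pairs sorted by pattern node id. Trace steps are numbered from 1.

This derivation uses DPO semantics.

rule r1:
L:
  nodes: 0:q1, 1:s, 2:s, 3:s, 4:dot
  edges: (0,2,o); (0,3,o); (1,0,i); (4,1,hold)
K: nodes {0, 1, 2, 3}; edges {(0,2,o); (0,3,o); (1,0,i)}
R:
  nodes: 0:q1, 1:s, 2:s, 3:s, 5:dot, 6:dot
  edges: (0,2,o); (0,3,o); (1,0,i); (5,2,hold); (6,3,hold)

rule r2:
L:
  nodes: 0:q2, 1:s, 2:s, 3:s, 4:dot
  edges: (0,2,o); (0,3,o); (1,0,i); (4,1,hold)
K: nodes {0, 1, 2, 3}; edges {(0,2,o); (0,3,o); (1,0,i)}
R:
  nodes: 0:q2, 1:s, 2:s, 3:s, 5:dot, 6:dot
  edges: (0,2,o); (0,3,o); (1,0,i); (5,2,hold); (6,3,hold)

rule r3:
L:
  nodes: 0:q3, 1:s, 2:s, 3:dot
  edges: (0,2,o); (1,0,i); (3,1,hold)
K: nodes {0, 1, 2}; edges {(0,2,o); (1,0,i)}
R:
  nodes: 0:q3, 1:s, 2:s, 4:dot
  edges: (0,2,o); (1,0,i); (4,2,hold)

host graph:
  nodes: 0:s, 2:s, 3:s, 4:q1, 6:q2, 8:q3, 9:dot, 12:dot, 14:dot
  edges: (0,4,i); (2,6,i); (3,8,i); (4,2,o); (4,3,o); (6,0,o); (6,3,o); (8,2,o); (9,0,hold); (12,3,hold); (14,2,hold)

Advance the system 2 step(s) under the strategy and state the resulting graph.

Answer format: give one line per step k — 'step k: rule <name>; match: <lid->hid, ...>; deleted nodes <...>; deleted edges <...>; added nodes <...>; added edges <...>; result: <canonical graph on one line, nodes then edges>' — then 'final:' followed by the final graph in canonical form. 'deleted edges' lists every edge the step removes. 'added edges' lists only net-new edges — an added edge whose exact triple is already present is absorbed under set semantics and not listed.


step 1: rule r1; match: 0->4, 1->0, 2->2, 3->3, 4->9; deleted nodes 9; deleted edges (9,0,hold); added nodes 15, 16; added edges (15,2,hold); (16,3,hold); result: nodes: 0:s, 2:s, 3:s, 4:q1, 6:q2, 8:q3, 12:dot, 14:dot, 15:dot, 16:dot edges: (0,4,i); (2,6,i); (3,8,i); (4,2,o); (4,3,o); (6,0,o); (6,3,o); (8,2,o); (12,3,hold); (14,2,hold); (15,2,hold); (16,3,hold)
step 2: rule r2; match: 0->6, 1->2, 2->0, 3->3, 4->14; deleted nodes 14; deleted edges (14,2,hold); added nodes 17, 18; added edges (17,0,hold); (18,3,hold); result: nodes: 0:s, 2:s, 3:s, 4:q1, 6:q2, 8:q3, 12:dot, 15:dot, 16:dot, 17:dot, 18:dot edges: (0,4,i); (2,6,i); (3,8,i); (4,2,o); (4,3,o); (6,0,o); (6,3,o); (8,2,o); (12,3,hold); (15,2,hold); (16,3,hold); (17,0,hold); (18,3,hold)
final:
nodes: 0:s, 2:s, 3:s, 4:q1, 6:q2, 8:q3, 12:dot, 15:dot, 16:dot, 17:dot, 18:dot
edges: (0,4,i); (2,6,i); (3,8,i); (4,2,o); (4,3,o); (6,0,o); (6,3,o); (8,2,o); (12,3,hold); (15,2,hold); (16,3,hold); (17,0,hold); (18,3,hold)


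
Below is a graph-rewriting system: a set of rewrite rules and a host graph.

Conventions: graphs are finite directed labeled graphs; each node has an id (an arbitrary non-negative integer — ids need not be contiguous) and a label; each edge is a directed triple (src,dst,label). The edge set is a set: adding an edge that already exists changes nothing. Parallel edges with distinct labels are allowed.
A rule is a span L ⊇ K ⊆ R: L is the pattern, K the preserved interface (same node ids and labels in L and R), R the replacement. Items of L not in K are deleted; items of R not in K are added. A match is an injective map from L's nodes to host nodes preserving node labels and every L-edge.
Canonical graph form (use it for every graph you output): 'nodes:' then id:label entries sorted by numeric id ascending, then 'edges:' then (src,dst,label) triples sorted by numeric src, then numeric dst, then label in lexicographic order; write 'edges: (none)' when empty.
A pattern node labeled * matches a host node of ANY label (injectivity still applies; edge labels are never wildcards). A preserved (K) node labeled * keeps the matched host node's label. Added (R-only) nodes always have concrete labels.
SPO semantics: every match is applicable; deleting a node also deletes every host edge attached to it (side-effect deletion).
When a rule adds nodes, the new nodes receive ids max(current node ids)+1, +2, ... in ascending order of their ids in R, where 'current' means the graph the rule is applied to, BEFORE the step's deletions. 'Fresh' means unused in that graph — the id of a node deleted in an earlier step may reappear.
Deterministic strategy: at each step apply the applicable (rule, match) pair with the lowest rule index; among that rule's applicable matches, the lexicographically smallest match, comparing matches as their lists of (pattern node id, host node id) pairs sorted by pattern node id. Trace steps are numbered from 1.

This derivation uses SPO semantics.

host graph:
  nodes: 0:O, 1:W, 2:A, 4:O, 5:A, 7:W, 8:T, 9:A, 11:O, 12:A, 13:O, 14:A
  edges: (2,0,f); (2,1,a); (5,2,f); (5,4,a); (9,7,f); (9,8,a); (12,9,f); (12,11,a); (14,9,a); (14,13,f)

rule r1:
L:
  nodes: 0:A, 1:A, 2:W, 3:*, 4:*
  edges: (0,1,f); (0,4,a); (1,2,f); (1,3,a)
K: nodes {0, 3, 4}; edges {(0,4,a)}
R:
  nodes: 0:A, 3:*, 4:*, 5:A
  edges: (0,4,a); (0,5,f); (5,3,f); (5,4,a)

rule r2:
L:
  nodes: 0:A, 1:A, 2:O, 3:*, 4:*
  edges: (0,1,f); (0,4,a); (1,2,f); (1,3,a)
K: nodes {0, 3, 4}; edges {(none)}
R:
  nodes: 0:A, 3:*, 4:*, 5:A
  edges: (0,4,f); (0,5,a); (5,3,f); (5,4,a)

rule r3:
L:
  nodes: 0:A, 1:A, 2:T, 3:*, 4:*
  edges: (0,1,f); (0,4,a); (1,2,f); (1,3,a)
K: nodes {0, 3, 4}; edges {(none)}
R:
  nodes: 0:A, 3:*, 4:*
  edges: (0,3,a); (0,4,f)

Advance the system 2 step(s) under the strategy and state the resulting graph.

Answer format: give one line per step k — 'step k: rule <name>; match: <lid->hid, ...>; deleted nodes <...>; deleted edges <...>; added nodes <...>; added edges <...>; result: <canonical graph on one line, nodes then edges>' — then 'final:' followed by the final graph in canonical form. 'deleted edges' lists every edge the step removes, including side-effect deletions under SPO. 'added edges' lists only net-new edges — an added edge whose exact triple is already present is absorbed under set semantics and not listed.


step 1: rule r1; match: 0->12, 1->9, 2->7, 3->8, 4->11; deleted nodes 7, 9; deleted edges (9,7,f); (9,8,a); (12,9,f); (14,9,a); added nodes 15; added edges (12,15,f); (15,8,f); (15,11,a); result: nodes: 0:O, 1:W, 2:A, 4:O, 5:A, 8:T, 11:O, 12:A, 13:O, 14:A, 15:A edges: (2,0,f); (2,1,a); (5,2,f); (5,4,a); (12,11,a); (12,15,f); (14,13,f); (15,8,f); (15,11,a)
step 2: rule r2; match: 0->5, 1->2, 2->0, 3->1, 4->4; deleted nodes 0, 2; deleted edges (2,0,f); (2,1,a); (5,2,f); (5,4,a); added nodes 16; added edges (5,4,f); (5,16,a); (16,1,f); (16,4,a); result: nodes: 1:W, 4:O, 5:A, 8:T, 11:O, 12:A, 13:O, 14:A, 15:A, 16:A edges: (5,4,f); (5,16,a); (12,11,a); (12,15,f); (14,13,f); (15,8,f); (15,11,a); (16,1,f); (16,4,a)
final:
nodes: 1:W, 4:O, 5:A, 8:T, 11:O, 12:A, 13:O, 14:A, 15:A, 16:A
edges: (5,4,f); (5,16,a); (12,11,a); (12,15,f); (14,13,f); (15,8,f); (15,11,a); (16,1,f); (16,4,a)


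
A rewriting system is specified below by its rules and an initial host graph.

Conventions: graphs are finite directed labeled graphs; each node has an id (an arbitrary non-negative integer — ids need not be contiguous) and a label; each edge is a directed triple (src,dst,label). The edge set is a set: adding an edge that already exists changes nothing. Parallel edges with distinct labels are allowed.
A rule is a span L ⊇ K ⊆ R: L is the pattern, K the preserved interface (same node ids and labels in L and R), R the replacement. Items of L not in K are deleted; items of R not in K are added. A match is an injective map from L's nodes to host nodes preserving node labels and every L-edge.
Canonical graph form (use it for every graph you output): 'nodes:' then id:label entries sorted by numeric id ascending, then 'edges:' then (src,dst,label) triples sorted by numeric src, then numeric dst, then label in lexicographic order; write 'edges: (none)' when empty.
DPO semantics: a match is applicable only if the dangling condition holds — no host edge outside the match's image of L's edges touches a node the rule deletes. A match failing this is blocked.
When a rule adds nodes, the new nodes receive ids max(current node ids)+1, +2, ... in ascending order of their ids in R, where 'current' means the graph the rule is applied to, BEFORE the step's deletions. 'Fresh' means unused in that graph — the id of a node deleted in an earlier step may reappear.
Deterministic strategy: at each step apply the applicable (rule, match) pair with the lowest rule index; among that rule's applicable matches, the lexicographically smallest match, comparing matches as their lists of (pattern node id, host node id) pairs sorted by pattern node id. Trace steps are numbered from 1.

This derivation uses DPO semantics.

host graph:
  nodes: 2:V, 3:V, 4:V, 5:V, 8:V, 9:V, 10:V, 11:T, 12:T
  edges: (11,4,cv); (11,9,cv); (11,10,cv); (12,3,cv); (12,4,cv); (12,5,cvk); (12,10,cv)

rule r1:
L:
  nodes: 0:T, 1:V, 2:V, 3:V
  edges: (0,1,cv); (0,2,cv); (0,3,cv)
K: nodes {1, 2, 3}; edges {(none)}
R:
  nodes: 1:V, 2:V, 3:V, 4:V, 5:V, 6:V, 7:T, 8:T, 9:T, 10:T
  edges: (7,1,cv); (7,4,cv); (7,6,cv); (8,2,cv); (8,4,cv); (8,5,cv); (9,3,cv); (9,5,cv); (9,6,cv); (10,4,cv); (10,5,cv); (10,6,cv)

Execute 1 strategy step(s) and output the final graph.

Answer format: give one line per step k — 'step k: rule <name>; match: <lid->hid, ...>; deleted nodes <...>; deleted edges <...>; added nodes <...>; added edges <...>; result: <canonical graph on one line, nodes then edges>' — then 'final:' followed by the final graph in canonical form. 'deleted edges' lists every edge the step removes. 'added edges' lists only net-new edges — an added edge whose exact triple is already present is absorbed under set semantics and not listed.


step 1: rule r1; match: 0->11, 1->4, 2->9, 3->10; deleted nodes 11; deleted edges (11,4,cv); (11,9,cv); (11,10,cv); added nodes 13, 14, 15, 16, 17, 18, 19; added edges (16,4,cv); (16,13,cv); (16,15,cv); (17,9,cv); (17,13,cv); (17,14,cv); (18,10,cv); (18,14,cv); (18,15,cv); (19,13,cv); (19,14,cv); (19,15,cv); result: nodes: 2:V, 3:V, 4:V, 5:V, 8:V, 9:V, 10:V, 12:T, 13:V, 14:V, 15:V, 16:T, 17:T, 18:T, 19:T edges: (12,3,cv); (12,4,cv); (12,5,cvk); (12,10,cv); (16,4,cv); (16,13,cv); (16,15,cv); (17,9,cv); (17,13,cv); (17,14,cv); (18,10,cv); (18,14,cv); (18,15,cv); (19,13,cv); (19,14,cv); (19,15,cv)
final:
nodes: 2:V, 3:V, 4:V, 5:V, 8:V, 9:V, 10:V, 12:T, 13:V, 14:V, 15:V, 16:T, 17:T, 18:T, 19:T
edges: (12,3,cv); (12,4,cv); (12,5,cvk); (12,10,cv); (16,4,cv); (16,13,cv); (16,15,cv); (17,9,cv); (17,13,cv); (17,14,cv); (18,10,cv); (18,14,cv); (18,15,cv); (19,13,cv); (19,14,cv); (19,15,cv)


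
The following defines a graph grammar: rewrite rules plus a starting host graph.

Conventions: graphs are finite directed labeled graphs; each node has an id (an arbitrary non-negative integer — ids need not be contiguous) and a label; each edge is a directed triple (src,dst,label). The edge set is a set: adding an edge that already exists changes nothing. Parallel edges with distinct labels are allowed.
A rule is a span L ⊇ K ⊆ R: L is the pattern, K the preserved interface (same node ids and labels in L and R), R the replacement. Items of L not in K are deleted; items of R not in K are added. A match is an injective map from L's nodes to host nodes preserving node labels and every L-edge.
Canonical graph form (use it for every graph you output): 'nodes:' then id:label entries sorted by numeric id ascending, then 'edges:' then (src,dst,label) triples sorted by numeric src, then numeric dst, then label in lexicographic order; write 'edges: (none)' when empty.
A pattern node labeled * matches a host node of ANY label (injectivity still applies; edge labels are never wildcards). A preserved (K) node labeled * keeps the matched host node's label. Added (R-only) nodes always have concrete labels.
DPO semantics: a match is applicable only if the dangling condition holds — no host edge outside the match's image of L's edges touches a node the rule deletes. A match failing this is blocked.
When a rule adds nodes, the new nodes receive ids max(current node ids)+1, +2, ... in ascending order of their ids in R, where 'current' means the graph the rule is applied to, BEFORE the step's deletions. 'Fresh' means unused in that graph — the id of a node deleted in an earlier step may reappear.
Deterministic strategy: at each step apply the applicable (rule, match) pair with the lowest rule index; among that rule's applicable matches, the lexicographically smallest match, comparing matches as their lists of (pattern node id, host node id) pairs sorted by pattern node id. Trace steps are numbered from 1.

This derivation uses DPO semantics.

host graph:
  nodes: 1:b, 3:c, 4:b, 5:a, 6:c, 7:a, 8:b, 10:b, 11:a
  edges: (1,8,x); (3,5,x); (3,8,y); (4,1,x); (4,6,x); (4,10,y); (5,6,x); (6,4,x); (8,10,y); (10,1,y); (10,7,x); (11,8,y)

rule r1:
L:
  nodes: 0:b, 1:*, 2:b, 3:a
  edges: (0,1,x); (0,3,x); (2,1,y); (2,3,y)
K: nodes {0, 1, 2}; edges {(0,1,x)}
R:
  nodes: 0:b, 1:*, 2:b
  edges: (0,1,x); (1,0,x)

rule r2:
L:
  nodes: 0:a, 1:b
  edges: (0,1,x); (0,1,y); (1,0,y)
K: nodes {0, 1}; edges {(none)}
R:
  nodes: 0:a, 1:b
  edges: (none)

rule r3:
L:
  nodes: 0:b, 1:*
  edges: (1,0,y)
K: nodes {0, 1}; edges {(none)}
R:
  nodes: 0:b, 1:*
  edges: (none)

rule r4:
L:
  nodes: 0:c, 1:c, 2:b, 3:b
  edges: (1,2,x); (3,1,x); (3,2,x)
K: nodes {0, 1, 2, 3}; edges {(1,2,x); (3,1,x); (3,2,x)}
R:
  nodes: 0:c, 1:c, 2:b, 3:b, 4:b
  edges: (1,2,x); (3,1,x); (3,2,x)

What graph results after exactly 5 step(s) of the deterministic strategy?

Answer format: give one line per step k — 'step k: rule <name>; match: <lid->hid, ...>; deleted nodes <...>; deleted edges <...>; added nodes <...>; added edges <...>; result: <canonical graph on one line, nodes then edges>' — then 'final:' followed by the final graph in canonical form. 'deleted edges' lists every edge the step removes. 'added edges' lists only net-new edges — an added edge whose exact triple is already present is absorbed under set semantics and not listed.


step 1: rule r3; match: 0->1, 1->10; deleted nodes (none); deleted edges (10,1,y); added nodes (none); added edges (none); result: nodes: 1:b, 3:c, 4:b, 5:a, 6:c, 7:a, 8:b, 10:b, 11:a edges: (1,8,x); (3,5,x); (3,8,y); (4,1,x); (4,6,x); (4,10,y); (5,6,x); (6,4,x); (8,10,y); (10,7,x); (11,8,y)
step 2: rule r3; match: 0->8, 1->3; deleted nodes (none); deleted edges (3,8,y); added nodes (none); added edges (none); result: nodes: 1:b, 3:c, 4:b, 5:a, 6:c, 7:a, 8:b, 10:b, 11:a edges: (1,8,x); (3,5,x); (4,1,x); (4,6,x); (4,10,y); (5,6,x); (6,4,x); (8,10,y); (10,7,x); (11,8,y)
step 3: rule r3; match: 0->8, 1->11; deleted nodes (none); deleted edges (11,8,y); added nodes (none); added edges (none); result: nodes: 1:b, 3:c, 4:b, 5:a, 6:c, 7:a, 8:b, 10:b, 11:a edges: (1,8,x); (3,5,x); (4,1,x); (4,6,x); (4,10,y); (5,6,x); (6,4,x); (8,10,y); (10,7,x)
step 4: rule r3; match: 0->10, 1->4; deleted nodes (none); deleted edges (4,10,y); added nodes (none); added edges (none); result: nodes: 1:b, 3:c, 4:b, 5:a, 6:c, 7:a, 8:b, 10:b, 11:a edges: (1,8,x); (3,5,x); (4,1,x); (4,6,x); (5,6,x); (6,4,x); (8,10,y); (10,7,x)
step 5: rule r3; match: 0->10, 1->8; deleted nodes (none); deleted edges (8,10,y); added nodes (none); added edges (none); result: nodes: 1:b, 3:c, 4:b, 5:a, 6:c, 7:a, 8:b, 10:b, 11:a edges: (1,8,x); (3,5,x); (4,1,x); (4,6,x); (5,6,x); (6,4,x); (10,7,x)
final:
nodes: 1:b, 3:c, 4:b, 5:a, 6:c, 7:a, 8:b, 10:b, 11:a
edges: (1,8,x); (3,5,x); (4,1,x); (4,6,x); (5,6,x); (6,4,x); (10,7,x)


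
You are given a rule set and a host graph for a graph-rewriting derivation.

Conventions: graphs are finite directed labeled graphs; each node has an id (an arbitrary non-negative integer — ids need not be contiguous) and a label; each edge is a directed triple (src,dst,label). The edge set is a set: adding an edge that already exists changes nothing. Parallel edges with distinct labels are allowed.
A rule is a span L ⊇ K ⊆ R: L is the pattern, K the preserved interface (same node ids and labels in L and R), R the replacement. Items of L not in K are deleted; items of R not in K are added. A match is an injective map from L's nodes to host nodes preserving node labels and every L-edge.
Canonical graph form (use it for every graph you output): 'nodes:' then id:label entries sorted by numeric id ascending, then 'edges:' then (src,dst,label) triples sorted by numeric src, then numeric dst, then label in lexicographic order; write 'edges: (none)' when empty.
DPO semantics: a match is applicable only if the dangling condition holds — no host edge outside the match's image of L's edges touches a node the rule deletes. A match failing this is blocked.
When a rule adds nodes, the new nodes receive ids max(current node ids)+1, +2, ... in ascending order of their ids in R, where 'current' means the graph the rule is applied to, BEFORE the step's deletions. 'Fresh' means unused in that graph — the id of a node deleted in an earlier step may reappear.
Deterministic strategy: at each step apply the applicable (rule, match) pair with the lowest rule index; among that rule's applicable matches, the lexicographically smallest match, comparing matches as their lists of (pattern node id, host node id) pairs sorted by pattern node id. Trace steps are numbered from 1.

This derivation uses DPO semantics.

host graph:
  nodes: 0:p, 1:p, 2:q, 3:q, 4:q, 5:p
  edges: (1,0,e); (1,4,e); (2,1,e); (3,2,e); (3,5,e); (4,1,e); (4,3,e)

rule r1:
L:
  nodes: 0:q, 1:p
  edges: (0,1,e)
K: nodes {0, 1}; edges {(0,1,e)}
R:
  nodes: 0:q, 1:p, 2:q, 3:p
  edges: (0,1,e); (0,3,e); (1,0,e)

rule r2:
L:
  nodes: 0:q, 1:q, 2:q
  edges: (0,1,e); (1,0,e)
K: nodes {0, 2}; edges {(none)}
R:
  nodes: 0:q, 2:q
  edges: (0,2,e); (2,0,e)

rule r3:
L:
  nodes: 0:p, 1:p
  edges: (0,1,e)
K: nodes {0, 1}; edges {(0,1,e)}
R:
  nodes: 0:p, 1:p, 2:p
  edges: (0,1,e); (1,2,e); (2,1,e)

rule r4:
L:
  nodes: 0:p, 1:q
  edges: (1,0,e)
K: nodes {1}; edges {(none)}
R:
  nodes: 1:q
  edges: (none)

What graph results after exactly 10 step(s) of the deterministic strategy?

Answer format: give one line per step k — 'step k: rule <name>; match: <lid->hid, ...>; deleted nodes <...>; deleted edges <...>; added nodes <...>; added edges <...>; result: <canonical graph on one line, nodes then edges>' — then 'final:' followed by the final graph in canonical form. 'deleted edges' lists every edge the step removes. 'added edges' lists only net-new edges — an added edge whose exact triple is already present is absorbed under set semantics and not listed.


step 1: rule r1; match: 0->2, 1->1; deleted nodes (none); deleted edges (none); added nodes 6, 7; added edges (1,2,e); (2,7,e); result: nodes: 0:p, 1:p, 2:q, 3:q, 4:q, 5:p, 6:q, 7:p edges: (1,0,e); (1,2,e); (1,4,e); (2,1,e); (2,7,e); (3,2,e); (3,5,e); (4,1,e); (4,3,e)
step 2: rule r1; match: 0->2, 1->1; deleted nodes (none); deleted edges (none); added nodes 8, 9; added edges (2,9,e); result: nodes: 0:p, 1:p, 2:q, 3:q, 4:q, 5:p, 6:q, 7:p, 8:q, 9:p edges: (1,0,e); (1,2,e); (1,4,e); (2,1,e); (2,7,e); (2,9,e); (3,2,e); (3,5,e); (4,1,e); (4,3,e)
step 3: rule r1; match: 0->2, 1->1; deleted nodes (none); deleted edges (none); added nodes 10, 11; added edges (2,11,e); result: nodes: 0:p, 1:p, 2:q, 3:q, 4:q, 5:p, 6:q, 7:p, 8:q, 9:p, 10:q, 11:p edges: (1,0,e); (1,2,e); (1,4,e); (2,1,e); (2,7,e); (2,9,e); (2,11,e); (3,2,e); (3,5,e); (4,1,e); (4,3,e)
step 4: rule r1; match: 0->2, 1->1; deleted nodes (none); deleted edges (none); added nodes 12, 13; added edges (2,13,e); result: nodes: 0:p, 1:p, 2:q, 3:q, 4:q, 5:p, 6:q, 7:p, 8:q, 9:p, 10:q, 11:p, 12:q, 13:p edges: (1,0,e); (1,2,e); (1,4,e); (2,1,e); (2,7,e); (2,9,e); (2,11,e); (2,13,e); (3,2,e); (3,5,e); (4,1,e); (4,3,e)
step 5: rule r1; match: 0->2, 1->1; deleted nodes (none); deleted edges (none); added nodes 14, 15; added edges (2,15,e); result: nodes: 0:p, 1:p, 2:q, 3:q, 4:q, 5:p, 6:q, 7:p, 8:q, 9:p, 10:q, 11:p, 12:q, 13:p, 14:q, 15:p edges: (1,0,e); (1,2,e); (1,4,e); (2,1,e); (2,7,e); (2,9,e); (2,11,e); (2,13,e); (2,15,e); (3,2,e); (3,5,e); (4,1,e); (4,3,e)
step 6: rule r1; match: 0->2, 1->1; deleted nodes (none); deleted edges (none); added nodes 16, 17; added edges (2,17,e); result: nodes: 0:p, 1:p, 2:q, 3:q, 4:q, 5:p, 6:q, 7:p, 8:q, 9:p, 10:q, 11:p, 12:q, 13:p, 14:q, 15:p, 16:q, 17:p edges: (1,0,e); (1,2,e); (1,4,e); (2,1,e); (2,7,e); (2,9,e); (2,11,e); (2,13,e); (2,15,e); (2,17,e); (3,2,e); (3,5,e); (4,1,e); (4,3,e)
step 7: rule r1; match: 0->2, 1->1; deleted nodes (none); deleted edges (none); added nodes 18, 19; added edges (2,19,e); result: nodes: 0:p, 1:p, 2:q, 3:q, 4:q, 5:p, 6:q, 7:p, 8:q, 9:p, 10:q, 11:p, 12:q, 13:p, 14:q, 15:p, 16:q, 17:p, 18:q, 19:p edges: (1,0,e); (1,2,e); (1,4,e); (2,1,e); (2,7,e); (2,9,e); (2,11,e); (2,13,e); (2,15,e); (2,17,e); (2,19,e); (3,2,e); (3,5,e); (4,1,e); (4,3,e)
step 8: rule r1; match: 0->2, 1->1; deleted nodes (none); deleted edges (none); added nodes 20, 21; added edges (2,21,e); result: nodes: 0:p, 1:p, 2:q, 3:q, 4:q, 5:p, 6:q, 7:p, 8:q, 9:p, 10:q, 11:p, 12:q, 13:p, 14:q, 15:p, 16:q, 17:p, 18:q, 19:p, 20:q, 21:p edges: (1,0,e); (1,2,e); (1,4,e); (2,1,e); (2,7,e); (2,9,e); (2,11,e); (2,13,e); (2,15,e); (2,17,e); (2,19,e); (2,21,e); (3,2,e); (3,5,e); (4,1,e); (4,3,e)
step 9: rule r1; match: 0->2, 1->1; deleted nodes (none); deleted edges (none); added nodes 22, 23; added edges (2,23,e); result: nodes: 0:p, 1:p, 2:q, 3:q, 4:q, 5:p, 6:q, 7:p, 8:q, 9:p, 10:q, 11:p, 12:q, 13:p, 14:q, 15:p, 16:q, 17:p, 18:q, 19:p, 20:q, 21:p, 22:q, 23:p edges: (1,0,e); (1,2,e); (1,4,e); (2,1,e); (2,7,e); (2,9,e); (2,11,e); (2,13,e); (2,15,e); (2,17,e); (2,19,e); (2,21,e); (2,23,e); (3,2,e); (3,5,e); (4,1,e); (4,3,e)
step 10: rule r1; match: 0->2, 1->1; deleted nodes (none); deleted edges (none); added nodes 24, 25; added edges (2,25,e); result: nodes: 0:p, 1:p, 2:q, 3:q, 4:q, 5:p, 6:q, 7:p, 8:q, 9:p, 10:q, 11:p, 12:q, 13:p, 14:q, 15:p, 16:q, 17:p, 18:q, 19:p, 20:q, 21:p, 22:q, 23:p, 24:q, 25:p edges: (1,0,e); (1,2,e); (1,4,e); (2,1,e); (2,7,e); (2,9,e); (2,11,e); (2,13,e); (2,15,e); (2,17,e); (2,19,e); (2,21,e); (2,23,e); (2,25,e); (3,2,e); (3,5,e); (4,1,e); (4,3,e)
final:
nodes: 0:p, 1:p, 2:q, 3:q, 4:q, 5:p, 6:q, 7:p, 8:q, 9:p, 10:q, 11:p, 12:q, 13:p, 14:q, 15:p, 16:q, 17:p, 18:q, 19:p, 20:q, 21:p, 22:q, 23:p, 24:q, 25:p
edges: (1,0,e); (1,2,e); (1,4,e); (2,1,e); (2,7,e); (2,9,e); (2,11,e); (2,13,e); (2,15,e); (2,17,e); (2,19,e); (2,21,e); (2,23,e); (2,25,e); (3,2,e); (3,5,e); (4,1,e); (4,3,e)


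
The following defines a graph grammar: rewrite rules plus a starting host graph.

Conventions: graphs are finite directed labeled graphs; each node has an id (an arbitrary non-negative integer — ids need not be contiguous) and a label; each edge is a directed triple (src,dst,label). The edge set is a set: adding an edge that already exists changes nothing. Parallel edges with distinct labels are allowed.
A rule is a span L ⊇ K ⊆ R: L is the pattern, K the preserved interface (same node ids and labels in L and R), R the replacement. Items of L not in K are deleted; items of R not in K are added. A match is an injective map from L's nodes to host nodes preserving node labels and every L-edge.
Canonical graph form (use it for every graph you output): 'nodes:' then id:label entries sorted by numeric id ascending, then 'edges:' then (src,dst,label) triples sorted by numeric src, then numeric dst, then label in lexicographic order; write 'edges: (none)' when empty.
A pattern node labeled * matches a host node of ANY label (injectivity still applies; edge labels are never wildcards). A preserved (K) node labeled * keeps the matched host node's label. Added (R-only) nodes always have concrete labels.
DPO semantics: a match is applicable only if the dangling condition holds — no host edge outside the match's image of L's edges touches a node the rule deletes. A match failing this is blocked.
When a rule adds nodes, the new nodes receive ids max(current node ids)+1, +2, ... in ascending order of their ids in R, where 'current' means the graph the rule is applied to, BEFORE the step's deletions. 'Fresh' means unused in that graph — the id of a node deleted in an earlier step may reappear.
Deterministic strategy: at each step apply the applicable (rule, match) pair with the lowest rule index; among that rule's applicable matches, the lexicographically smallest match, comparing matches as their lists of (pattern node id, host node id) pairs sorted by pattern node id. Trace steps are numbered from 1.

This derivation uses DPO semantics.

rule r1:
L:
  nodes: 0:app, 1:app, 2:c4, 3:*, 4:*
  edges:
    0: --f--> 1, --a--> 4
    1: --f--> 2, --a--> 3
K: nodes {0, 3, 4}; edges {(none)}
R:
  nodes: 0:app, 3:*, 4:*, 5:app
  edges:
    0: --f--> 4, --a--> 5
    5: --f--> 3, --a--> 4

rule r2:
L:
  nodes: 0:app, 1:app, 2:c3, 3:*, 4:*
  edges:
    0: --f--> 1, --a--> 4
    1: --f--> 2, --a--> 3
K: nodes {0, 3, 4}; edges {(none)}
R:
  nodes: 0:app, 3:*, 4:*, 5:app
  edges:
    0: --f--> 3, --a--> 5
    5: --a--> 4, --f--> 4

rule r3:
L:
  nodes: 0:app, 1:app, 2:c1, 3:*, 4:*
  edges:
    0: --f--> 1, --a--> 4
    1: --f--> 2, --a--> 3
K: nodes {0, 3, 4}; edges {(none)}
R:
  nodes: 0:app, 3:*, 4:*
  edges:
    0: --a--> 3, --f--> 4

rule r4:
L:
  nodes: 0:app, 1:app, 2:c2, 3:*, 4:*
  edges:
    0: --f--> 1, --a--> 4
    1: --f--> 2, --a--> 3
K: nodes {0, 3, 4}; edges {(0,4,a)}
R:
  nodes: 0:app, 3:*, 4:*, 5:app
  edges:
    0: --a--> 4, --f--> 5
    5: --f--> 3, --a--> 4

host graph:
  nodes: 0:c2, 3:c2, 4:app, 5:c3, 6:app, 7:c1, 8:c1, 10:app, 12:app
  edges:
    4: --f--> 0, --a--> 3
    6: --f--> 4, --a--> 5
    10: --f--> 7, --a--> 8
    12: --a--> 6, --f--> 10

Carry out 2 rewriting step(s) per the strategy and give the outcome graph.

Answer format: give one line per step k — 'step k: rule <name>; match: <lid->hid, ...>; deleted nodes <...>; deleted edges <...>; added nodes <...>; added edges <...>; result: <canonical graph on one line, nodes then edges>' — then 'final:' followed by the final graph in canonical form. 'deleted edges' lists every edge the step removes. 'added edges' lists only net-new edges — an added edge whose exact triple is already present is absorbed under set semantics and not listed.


step 1: rule r3; match: 0->12, 1->10, 2->7, 3->8, 4->6; deleted nodes 7, 10; deleted edges (10,7,f); (10,8,a); (12,6,a); (12,10,f); added nodes (none); added edges (12,6,f); (12,8,a); result: nodes: 0:c2, 3:c2, 4:app, 5:c3, 6:app, 8:c1, 12:app edges: (4,0,f); (4,3,a); (6,4,f); (6,5,a); (12,6,f); (12,8,a)
step 2: rule r4; match: 0->6, 1->4, 2->0, 3->3, 4->5; deleted nodes 0, 4; deleted edges (4,0,f); (4,3,a); (6,4,f); added nodes 13; added edges (6,13,f); (13,3,f); (13,5,a); result: nodes: 3:c2, 5:c3, 6:app, 8:c1, 12:app, 13:app edges: (6,5,a); (6,13,f); (12,6,f); (12,8,a); (13,3,f); (13,5,a)
final:
nodes: 3:c2, 5:c3, 6:app, 8:c1, 12:app, 13:app
edges: (6,5,a); (6,13,f); (12,6,f); (12,8,a); (13,3,f); (13,5,a)


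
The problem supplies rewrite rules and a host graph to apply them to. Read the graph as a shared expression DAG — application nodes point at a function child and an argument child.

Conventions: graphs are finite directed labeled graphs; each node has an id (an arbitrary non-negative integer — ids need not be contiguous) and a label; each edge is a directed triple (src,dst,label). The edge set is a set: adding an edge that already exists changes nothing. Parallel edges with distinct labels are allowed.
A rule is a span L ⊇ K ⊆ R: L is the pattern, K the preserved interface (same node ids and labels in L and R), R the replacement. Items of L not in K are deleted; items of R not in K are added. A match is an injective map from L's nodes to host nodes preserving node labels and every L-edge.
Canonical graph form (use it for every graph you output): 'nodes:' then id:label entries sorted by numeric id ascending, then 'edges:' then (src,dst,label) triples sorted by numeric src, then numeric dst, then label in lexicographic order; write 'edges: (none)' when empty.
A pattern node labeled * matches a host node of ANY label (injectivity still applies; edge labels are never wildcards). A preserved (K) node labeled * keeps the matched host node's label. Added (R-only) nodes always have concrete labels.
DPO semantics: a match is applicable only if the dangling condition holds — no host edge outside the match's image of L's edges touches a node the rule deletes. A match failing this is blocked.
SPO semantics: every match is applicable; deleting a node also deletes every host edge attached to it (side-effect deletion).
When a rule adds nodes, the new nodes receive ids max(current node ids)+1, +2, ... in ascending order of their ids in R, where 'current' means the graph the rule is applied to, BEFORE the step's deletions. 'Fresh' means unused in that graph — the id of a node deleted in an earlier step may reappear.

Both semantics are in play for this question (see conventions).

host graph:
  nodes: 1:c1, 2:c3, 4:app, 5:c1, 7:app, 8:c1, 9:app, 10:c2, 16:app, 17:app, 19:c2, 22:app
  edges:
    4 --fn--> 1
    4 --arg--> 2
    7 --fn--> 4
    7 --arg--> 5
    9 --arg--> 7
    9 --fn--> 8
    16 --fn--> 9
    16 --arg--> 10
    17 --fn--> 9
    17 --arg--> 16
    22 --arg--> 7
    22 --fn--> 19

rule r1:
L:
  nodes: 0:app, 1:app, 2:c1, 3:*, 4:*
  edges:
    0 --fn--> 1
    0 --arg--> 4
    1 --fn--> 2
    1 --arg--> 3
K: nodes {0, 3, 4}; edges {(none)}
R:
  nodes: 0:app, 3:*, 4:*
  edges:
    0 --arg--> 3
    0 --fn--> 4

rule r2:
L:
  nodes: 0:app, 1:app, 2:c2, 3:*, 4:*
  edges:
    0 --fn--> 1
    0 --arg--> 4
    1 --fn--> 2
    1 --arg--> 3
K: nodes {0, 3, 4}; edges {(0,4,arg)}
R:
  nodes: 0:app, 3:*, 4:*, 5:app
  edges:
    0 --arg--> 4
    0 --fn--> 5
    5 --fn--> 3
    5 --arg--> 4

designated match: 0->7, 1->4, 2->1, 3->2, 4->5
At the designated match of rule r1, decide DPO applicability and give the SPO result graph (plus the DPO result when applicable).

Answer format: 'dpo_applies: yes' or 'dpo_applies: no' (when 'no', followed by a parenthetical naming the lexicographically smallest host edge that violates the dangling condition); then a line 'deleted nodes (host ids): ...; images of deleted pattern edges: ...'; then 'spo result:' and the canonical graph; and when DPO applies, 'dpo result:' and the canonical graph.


dpo_applies: yes
deleted nodes (host ids): 1, 4; images of deleted pattern edges: (4,1,fn); (4,2,arg); (7,4,fn); (7,5,arg)
spo result:
nodes: 2:c3, 5:c1, 7:app, 8:c1, 9:app, 10:c2, 16:app, 17:app, 19:c2, 22:app
edges: (7,2,arg); (7,5,fn); (9,7,arg); (9,8,fn); (16,9,fn); (16,10,arg); (17,9,fn); (17,16,arg); (22,7,arg); (22,19,fn)
dpo result:
nodes: 2:c3, 5:c1, 7:app, 8:c1, 9:app, 10:c2, 16:app, 17:app, 19:c2, 22:app
edges: (7,2,arg); (7,5,fn); (9,7,arg); (9,8,fn); (16,9,fn); (16,10,arg); (17,9,fn); (17,16,arg); (22,7,arg); (22,19,fn)


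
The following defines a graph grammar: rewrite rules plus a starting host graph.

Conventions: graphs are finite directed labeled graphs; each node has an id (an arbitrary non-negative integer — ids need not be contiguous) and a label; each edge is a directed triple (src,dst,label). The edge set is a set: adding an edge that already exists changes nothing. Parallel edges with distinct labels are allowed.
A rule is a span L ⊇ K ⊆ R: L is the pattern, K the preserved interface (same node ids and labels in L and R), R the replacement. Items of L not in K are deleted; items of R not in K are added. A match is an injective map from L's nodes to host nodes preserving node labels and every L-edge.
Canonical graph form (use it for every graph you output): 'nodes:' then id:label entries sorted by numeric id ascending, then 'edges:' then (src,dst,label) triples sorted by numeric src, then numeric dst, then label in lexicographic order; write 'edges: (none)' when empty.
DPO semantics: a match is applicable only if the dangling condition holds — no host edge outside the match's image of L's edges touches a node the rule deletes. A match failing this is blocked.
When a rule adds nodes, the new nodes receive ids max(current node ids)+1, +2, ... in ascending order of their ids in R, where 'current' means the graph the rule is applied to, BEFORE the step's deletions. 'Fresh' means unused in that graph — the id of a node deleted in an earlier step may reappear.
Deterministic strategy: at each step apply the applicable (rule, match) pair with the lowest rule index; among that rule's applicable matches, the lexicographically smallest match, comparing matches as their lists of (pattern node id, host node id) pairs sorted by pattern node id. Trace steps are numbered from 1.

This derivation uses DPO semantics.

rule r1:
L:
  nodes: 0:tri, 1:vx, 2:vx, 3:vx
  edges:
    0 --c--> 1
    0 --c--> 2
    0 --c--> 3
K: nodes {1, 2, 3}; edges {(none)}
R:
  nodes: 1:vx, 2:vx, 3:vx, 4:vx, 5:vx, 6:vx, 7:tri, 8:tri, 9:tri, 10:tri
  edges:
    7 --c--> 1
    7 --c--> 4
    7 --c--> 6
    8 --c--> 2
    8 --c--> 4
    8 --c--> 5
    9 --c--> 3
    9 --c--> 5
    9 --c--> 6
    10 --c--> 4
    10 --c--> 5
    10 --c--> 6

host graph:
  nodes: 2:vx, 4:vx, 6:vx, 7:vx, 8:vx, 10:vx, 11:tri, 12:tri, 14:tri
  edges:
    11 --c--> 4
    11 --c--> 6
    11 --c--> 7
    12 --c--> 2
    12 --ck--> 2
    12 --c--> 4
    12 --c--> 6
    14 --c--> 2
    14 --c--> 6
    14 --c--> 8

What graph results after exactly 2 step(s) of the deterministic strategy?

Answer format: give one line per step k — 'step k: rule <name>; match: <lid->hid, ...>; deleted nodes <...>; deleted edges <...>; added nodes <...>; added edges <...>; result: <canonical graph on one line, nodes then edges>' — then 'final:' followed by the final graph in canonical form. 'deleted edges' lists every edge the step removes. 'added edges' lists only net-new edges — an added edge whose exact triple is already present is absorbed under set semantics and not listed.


step 1: rule r1; match: 0->11, 1->4, 2->6, 3->7; deleted nodes 11; deleted edges (11,4,c); (11,6,c); (11,7,c); added nodes 15, 16, 17, 18, 19, 20, 21; added edges (18,4,c); (18,15,c); (18,17,c); (19,6,c); (19,15,c); (19,16,c); (20,7,c); (20,16,c); (20,17,c); (21,15,c); (21,16,c); (21,17,c); result: nodes: 2:vx, 4:vx, 6:vx, 7:vx, 8:vx, 10:vx, 12:tri, 14:tri, 15:vx, 16:vx, 17:vx, 18:tri, 19:tri, 20:tri, 21:tri edges: (12,2,c); (12,2,ck); (12,4,c); (12,6,c); (14,2,c); (14,6,c); (14,8,c); (18,4,c); (18,15,c); (18,17,c); (19,6,c); (19,15,c); (19,16,c); (20,7,c); (20,16,c); (20,17,c); (21,15,c); (21,16,c); (21,17,c)
step 2: rule r1; match: 0->14, 1->2, 2->6, 3->8; deleted nodes 14; deleted edges (14,2,c); (14,6,c); (14,8,c); added nodes 22, 23, 24, 25, 26, 27, 28; added edges (25,2,c); (25,22,c); (25,24,c); (26,6,c); (26,22,c); (26,23,c); (27,8,c); (27,23,c); (27,24,c); (28,22,c); (28,23,c); (28,24,c); result: nodes: 2:vx, 4:vx, 6:vx, 7:vx, 8:vx, 10:vx, 12:tri, 15:vx, 16:vx, 17:vx, 18:tri, 19:tri, 20:tri, 21:tri, 22:vx, 23:vx, 24:vx, 25:tri, 26:tri, 27:tri, 28:tri edges: (12,2,c); (12,2,ck); (12,4,c); (12,6,c); (18,4,c); (18,15,c); (18,17,c); (19,6,c); (19,15,c); (19,16,c); (20,7,c); (20,16,c); (20,17,c); (21,15,c); (21,16,c); (21,17,c); (25,2,c); (25,22,c); (25,24,c); (26,6,c); (26,22,c); (26,23,c); (27,8,c); (27,23,c); (27,24,c); (28,22,c); (28,23,c); (28,24,c)
final:
nodes: 2:vx, 4:vx, 6:vx, 7:vx, 8:vx, 10:vx, 12:tri, 15:vx, 16:vx, 17:vx, 18:tri, 19:tri, 20:tri, 21:tri, 22:vx, 23:vx, 24:vx, 25:tri, 26:tri, 27:tri, 28:tri
edges: (12,2,c); (12,2,ck); (12,4,c); (12,6,c); (18,4,c); (18,15,c); (18,17,c); (19,6,c); (19,15,c); (19,16,c); (20,7,c); (20,16,c); (20,17,c); (21,15,c); (21,16,c); (21,17,c); (25,2,c); (25,22,c); (25,24,c); (26,6,c); (26,22,c); (26,23,c); (27,8,c); (27,23,c); (27,24,c); (28,22,c); (28,23,c); (28,24,c)
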